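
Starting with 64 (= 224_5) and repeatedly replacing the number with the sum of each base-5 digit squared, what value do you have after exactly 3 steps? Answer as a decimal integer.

6

64 = (2,2,4)_5 → 24
24 = (4,4)_5 → 32
32 = (1,1,2)_5 → 6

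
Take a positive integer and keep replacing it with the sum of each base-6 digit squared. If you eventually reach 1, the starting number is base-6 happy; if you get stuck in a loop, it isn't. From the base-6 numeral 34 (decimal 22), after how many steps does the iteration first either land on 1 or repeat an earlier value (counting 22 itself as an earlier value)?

22 = (3,4)_6 → 3² + 4² = 9 + 16 = 25
25 = (4,1)_6 → 4² + 1² = 16 + 1 = 17
17 = (2,5)_6 → 2² + 5² = 4 + 25 = 29
29 = (4,5)_6 → 4² + 5² = 16 + 25 = 41
41 = (1,0,5)_6 → 1² + 0² + 5² = 1 + 0 + 25 = 26
26 = (4,2)_6 → 4² + 2² = 16 + 4 = 20
20 = (3,2)_6 → 3² + 2² = 9 + 4 = 13
13 = (2,1)_6 → 2² + 1² = 4 + 1 = 5
5 = (5)_6 → 5² = 25  — 25 repeats.
That took 9 steps.

9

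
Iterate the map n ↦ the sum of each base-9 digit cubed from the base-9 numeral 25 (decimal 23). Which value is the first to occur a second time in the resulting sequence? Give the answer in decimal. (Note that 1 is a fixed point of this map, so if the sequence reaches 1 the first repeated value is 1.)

469

23 = (2,5)_9 → 2³ + 5³ = 8 + 125 = 133
133 = (1,5,7)_9 → 1³ + 5³ + 7³ = 1 + 125 + 343 = 469
469 = (5,7,1)_9 → 5³ + 7³ + 1³ = 125 + 343 + 1 = 469  — 469 already appeared earlier.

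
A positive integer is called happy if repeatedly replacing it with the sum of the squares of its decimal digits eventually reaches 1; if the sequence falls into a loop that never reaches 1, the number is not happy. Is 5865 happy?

not happy

5865 → 150
150 → 26
26 → 40
40 → 16
16 → 37
37 → 58
58 → 89
89 → 145
145 → 42
42 → 20
20 → 4
4 → 16  — 16 already seen; the sequence cycles without reaching 1.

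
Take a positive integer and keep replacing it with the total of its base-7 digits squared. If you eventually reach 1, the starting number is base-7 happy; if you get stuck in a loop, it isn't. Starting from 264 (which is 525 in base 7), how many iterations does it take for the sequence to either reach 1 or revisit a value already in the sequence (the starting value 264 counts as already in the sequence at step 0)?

264 = (5,2,5)_7 → 54
54 = (1,0,5)_7 → 26
26 = (3,5)_7 → 34
34 = (4,6)_7 → 52
52 = (1,0,3)_7 → 10
10 = (1,3)_7 → 10  — 10 repeats.
That took 6 steps.

6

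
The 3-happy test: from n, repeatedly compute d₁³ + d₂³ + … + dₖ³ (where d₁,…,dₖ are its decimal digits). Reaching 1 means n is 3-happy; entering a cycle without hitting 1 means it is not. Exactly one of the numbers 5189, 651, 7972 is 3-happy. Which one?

5189: 5189 → 1367 → 587 → 980 → 1241 → 74 → 407 → 407  — repeats 407 (not 3-happy)
651: 651 → 342 → 99 → 1458 → 702 → 351 → 153 → 153  — repeats 153 (not 3-happy)
7972: 7972 → 1423 → 100 → 1  — reaches 1 (3-happy)

7972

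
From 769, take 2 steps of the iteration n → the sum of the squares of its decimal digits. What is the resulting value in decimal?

73

769 → 166
166 → 73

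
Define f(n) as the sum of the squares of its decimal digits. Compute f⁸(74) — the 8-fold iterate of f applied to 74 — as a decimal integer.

20

74 → 7² + 4² = 49 + 16 = 65
65 → 6² + 5² = 36 + 25 = 61
61 → 6² + 1² = 36 + 1 = 37
37 → 3² + 7² = 9 + 49 = 58
58 → 5² + 8² = 25 + 64 = 89
89 → 8² + 9² = 64 + 81 = 145
145 → 1² + 4² + 5² = 1 + 16 + 25 = 42
42 → 4² + 2² = 16 + 4 = 20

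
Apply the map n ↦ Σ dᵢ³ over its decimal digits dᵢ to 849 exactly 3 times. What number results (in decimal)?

153

849 → 1305
1305 → 153
153 → 153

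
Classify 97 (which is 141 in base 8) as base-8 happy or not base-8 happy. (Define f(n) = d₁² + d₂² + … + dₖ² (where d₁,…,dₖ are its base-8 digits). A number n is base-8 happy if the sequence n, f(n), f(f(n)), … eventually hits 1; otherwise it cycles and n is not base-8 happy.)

97 = (1,4,1)_8 → 1² + 4² + 1² = 1 + 16 + 1 = 18
18 = (2,2)_8 → 2² + 2² = 4 + 4 = 8
8 = (1,0)_8 → 1² + 0² = 1 + 0 = 1  — reached 1.

base-8 happy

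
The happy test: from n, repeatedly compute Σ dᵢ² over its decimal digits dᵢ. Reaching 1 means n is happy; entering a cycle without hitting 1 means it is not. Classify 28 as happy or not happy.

happy

28 → 2² + 8² = 68
68 → 6² + 8² = 100
100 → 1² + 0² + 0² = 1  — reached 1.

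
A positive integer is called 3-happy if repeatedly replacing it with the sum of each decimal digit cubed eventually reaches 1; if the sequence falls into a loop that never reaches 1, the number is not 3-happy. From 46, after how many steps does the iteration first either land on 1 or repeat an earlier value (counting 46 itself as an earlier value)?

6

46 → 280
280 → 520
520 → 133
133 → 55
55 → 250
250 → 133  — 133 repeats.
That took 6 steps.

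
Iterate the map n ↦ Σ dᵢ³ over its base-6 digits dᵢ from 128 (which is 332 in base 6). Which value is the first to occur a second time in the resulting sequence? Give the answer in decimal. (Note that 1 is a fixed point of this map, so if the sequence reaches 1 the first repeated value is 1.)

128 = (3,3,2)_6 → 3³ + 3³ + 2³ = 27 + 27 + 8 = 62
62 = (1,4,2)_6 → 1³ + 4³ + 2³ = 1 + 64 + 8 = 73
73 = (2,0,1)_6 → 2³ + 0³ + 1³ = 8 + 0 + 1 = 9
9 = (1,3)_6 → 1³ + 3³ = 1 + 27 = 28
28 = (4,4)_6 → 4³ + 4³ = 64 + 64 = 128  — 128 already appeared earlier.

128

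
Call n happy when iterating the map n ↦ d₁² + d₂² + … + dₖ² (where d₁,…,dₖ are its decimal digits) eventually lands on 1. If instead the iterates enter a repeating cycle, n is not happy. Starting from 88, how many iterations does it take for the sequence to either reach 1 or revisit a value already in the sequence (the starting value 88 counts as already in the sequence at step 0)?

15

88 → 8² + 8² = 128
128 → 1² + 2² + 8² = 69
69 → 6² + 9² = 117
117 → 1² + 1² + 7² = 51
51 → 5² + 1² = 26
26 → 2² + 6² = 40
40 → 4² + 0² = 16
16 → 1² + 6² = 37
37 → 3² + 7² = 58
58 → 5² + 8² = 89
89 → 8² + 9² = 145
145 → 1² + 4² + 5² = 42
42 → 4² + 2² = 20
20 → 2² + 0² = 4
4 → 4² = 16  — 16 repeats.
That took 15 steps.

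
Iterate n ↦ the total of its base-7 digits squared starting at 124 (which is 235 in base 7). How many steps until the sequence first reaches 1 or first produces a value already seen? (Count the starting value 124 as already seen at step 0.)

5

124 = (2,3,5)_7 → 2² + 3² + 5² = 38
38 = (5,3)_7 → 5² + 3² = 34
34 = (4,6)_7 → 4² + 6² = 52
52 = (1,0,3)_7 → 1² + 0² + 3² = 10
10 = (1,3)_7 → 1² + 3² = 10  — 10 repeats.
That took 5 steps.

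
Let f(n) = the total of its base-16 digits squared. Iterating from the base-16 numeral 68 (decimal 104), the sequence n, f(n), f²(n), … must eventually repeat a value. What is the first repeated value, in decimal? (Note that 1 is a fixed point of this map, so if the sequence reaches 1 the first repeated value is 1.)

104 = (6,8)_16 → 6² + 8² = 36 + 64 = 100
100 = (6,4)_16 → 6² + 4² = 36 + 16 = 52
52 = (3,4)_16 → 3² + 4² = 9 + 16 = 25
25 = (1,9)_16 → 1² + 9² = 1 + 81 = 82
82 = (5,2)_16 → 5² + 2² = 25 + 4 = 29
29 = (1,13)_16 → 1² + 13² = 1 + 169 = 170
170 = (10,10)_16 → 10² + 10² = 100 + 100 = 200
200 = (12,8)_16 → 12² + 8² = 144 + 64 = 208
208 = (13,0)_16 → 13² + 0² = 169 + 0 = 169
169 = (10,9)_16 → 10² + 9² = 100 + 81 = 181
181 = (11,5)_16 → 11² + 5² = 121 + 25 = 146
146 = (9,2)_16 → 9² + 2² = 81 + 4 = 85
85 = (5,5)_16 → 5² + 5² = 25 + 25 = 50
50 = (3,2)_16 → 3² + 2² = 9 + 4 = 13
13 = (13)_16 → 13² = 169  — 169 already appeared earlier.

169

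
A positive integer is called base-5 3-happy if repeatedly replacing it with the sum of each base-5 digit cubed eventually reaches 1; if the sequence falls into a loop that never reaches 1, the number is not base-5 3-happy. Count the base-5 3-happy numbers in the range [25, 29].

1

25: 25 → 1  (reaches 1)
26: 26 → 2 → 8 → 28 → 28  (repeats 28)
27: 27 → 9 → 65 → 35 → 9  (repeats 9)
28: 28 → 28  (repeats 28)
29: 29 → 65 → 35 → 9 → 65  (repeats 65)
base-5 3-happy: 25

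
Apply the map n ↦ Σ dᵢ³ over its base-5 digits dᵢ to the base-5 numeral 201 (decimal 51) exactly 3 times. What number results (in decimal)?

35

51 = (2,0,1)_5 → 2³ + 0³ + 1³ = 8 + 0 + 1 = 9
9 = (1,4)_5 → 1³ + 4³ = 1 + 64 = 65
65 = (2,3,0)_5 → 2³ + 3³ + 0³ = 8 + 27 + 0 = 35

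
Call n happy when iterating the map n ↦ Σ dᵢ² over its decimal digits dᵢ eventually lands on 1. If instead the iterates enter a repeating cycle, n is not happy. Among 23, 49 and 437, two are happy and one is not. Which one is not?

437

23: 23 → 13 → 10 → 1  — reaches 1 (happy)
49: 49 → 97 → 130 → 10 → 1  — reaches 1 (happy)
437: 437 → 74 → 65 → 61 → 37 → 58 → 89 → 145 → 42 → 20 → 4 → 16 → 37  — repeats 37 (not happy)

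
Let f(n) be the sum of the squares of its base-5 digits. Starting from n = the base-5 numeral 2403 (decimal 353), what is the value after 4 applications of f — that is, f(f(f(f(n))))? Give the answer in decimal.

353 = (2,4,0,3)_5 → 2² + 4² + 0² + 3² = 29
29 = (1,0,4)_5 → 1² + 0² + 4² = 17
17 = (3,2)_5 → 3² + 2² = 13
13 = (2,3)_5 → 2² + 3² = 13

13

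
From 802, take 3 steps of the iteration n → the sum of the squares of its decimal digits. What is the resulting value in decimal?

1

802 → 8² + 0² + 2² = 68
68 → 6² + 8² = 100
100 → 1² + 0² + 0² = 1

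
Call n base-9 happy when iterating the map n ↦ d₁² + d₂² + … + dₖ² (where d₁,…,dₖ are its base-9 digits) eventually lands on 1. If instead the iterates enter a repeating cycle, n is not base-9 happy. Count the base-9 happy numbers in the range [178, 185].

1

178: 178 → 54 → 36 → 16 → 50 → 50  — not base-9 happy
179: 179 → 69 → 85 → 17 → 65 → 53 → 89 → 65  — not base-9 happy
180: 180 → 8 → 64 → 50 → 50  — not base-9 happy
181: 181 → 9 → 1  — base-9 happy
182: 182 → 12 → 10 → 2 → 4 → 16 → 50 → 50  — not base-9 happy
183: 183 → 17 → 65 → 53 → 89 → 65  — not base-9 happy
184: 184 → 24 → 40 → 32 → 34 → 58 → 52 → 74 → 68 → 74  — not base-9 happy
185: 185 → 33 → 45 → 25 → 53 → 89 → 65 → 53  — not base-9 happy
base-9 happy: 181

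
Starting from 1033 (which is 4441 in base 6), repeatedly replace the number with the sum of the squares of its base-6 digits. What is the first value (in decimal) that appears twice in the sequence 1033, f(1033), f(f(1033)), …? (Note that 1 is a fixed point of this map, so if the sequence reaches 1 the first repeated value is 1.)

1

1033 = (4,4,4,1)_6 → 49
49 = (1,2,1)_6 → 6
6 = (1,0)_6 → 1  — reached the fixed point 1.
1 → 1, so 1 is the first repeated value.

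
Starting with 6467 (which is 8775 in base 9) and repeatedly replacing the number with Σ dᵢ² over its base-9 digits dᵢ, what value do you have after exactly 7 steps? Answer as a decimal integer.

6467 = (8,7,7,5)_9 → 8² + 7² + 7² + 5² = 187
187 = (2,2,7)_9 → 2² + 2² + 7² = 57
57 = (6,3)_9 → 6² + 3² = 45
45 = (5,0)_9 → 5² + 0² = 25
25 = (2,7)_9 → 2² + 7² = 53
53 = (5,8)_9 → 5² + 8² = 89
89 = (1,0,8)_9 → 1² + 0² + 8² = 65

65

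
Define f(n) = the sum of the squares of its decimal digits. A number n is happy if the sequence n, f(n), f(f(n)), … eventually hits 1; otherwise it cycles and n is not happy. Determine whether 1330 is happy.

happy

1330 → 19
19 → 82
82 → 68
68 → 100
100 → 1  — reached 1.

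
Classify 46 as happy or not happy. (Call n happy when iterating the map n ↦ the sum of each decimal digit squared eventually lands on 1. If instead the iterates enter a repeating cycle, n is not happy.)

not happy

46 → 52
52 → 29
29 → 85
85 → 89
89 → 145
145 → 42
42 → 20
20 → 4
4 → 16
16 → 37
37 → 58
58 → 89  — 89 already seen; the sequence cycles without reaching 1.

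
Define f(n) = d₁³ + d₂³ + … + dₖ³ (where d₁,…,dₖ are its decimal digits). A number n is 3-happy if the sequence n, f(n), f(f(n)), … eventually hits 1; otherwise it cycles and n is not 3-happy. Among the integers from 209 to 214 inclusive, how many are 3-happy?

209: 209 → 737 → 713 → 371 → 371  (repeats 371)
210: 210 → 9 → 729 → 1080 → 513 → 153 → 153  (repeats 153)
211: 211 → 10 → 1  (reaches 1)
212: 212 → 17 → 344 → 155 → 251 → 134 → 92 → 737 → 713 → 371 → 371  (repeats 371)
213: 213 → 36 → 243 → 99 → 1458 → 702 → 351 → 153 → 153  (repeats 153)
214: 214 → 73 → 370 → 370  (repeats 370)
3-happy: 211

1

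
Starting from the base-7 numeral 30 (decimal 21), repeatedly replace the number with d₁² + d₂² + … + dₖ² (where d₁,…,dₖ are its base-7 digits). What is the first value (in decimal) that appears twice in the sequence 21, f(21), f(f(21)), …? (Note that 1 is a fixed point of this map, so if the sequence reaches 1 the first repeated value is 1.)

25

21 = (3,0)_7 → 3² + 0² = 9
9 = (1,2)_7 → 1² + 2² = 5
5 = (5)_7 → 5² = 25
25 = (3,4)_7 → 3² + 4² = 25  — 25 already appeared earlier.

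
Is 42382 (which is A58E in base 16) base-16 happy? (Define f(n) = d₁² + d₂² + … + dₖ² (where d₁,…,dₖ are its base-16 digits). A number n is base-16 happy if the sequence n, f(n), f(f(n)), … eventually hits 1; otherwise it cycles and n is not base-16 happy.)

42382 = (10,5,8,14)_16 → 10² + 5² + 8² + 14² = 100 + 25 + 64 + 196 = 385
385 = (1,8,1)_16 → 1² + 8² + 1² = 1 + 64 + 1 = 66
66 = (4,2)_16 → 4² + 2² = 16 + 4 = 20
20 = (1,4)_16 → 1² + 4² = 1 + 16 = 17
17 = (1,1)_16 → 1² + 1² = 1 + 1 = 2
2 = (2)_16 → 2² = 4
4 = (4)_16 → 4² = 16
16 = (1,0)_16 → 1² + 0² = 1 + 0 = 1  — reached 1.

base-16 happy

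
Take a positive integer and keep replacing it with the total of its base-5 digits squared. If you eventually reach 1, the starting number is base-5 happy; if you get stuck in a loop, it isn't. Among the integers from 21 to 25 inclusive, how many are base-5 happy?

21: 21 → 17 → 13 → 13  (repeats 13)
22: 22 → 20 → 16 → 10 → 4 → 16  (repeats 16)
23: 23 → 25 → 1  (reaches 1)
24: 24 → 32 → 6 → 2 → 4 → 16 → 10 → 4  (repeats 4)
25: 25 → 1  (reaches 1)
base-5 happy: 23, 25

2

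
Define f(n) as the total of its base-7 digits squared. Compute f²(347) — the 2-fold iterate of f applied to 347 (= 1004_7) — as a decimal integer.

347 = (1,0,0,4)_7 → 1² + 0² + 0² + 4² = 1 + 0 + 0 + 16 = 17
17 = (2,3)_7 → 2² + 3² = 4 + 9 = 13

13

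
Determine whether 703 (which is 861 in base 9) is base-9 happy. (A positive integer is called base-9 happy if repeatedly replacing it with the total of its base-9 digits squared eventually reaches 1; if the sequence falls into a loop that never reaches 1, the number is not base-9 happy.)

base-9 happy

703 = (8,6,1)_9 → 101
101 = (1,2,2)_9 → 9
9 = (1,0)_9 → 1  — reached 1.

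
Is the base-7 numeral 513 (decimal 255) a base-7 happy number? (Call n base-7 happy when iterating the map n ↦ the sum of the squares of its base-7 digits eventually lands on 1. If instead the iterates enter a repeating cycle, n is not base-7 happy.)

255 = (5,1,3)_7 → 5² + 1² + 3² = 35
35 = (5,0)_7 → 5² + 0² = 25
25 = (3,4)_7 → 3² + 4² = 25  — 25 already seen; the sequence cycles without reaching 1.

not base-7 happy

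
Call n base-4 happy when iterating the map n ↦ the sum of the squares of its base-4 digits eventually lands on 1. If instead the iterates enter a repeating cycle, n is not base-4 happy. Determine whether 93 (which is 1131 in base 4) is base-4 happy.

base-4 happy

93 = (1,1,3,1)_4 → 1² + 1² + 3² + 1² = 12
12 = (3,0)_4 → 3² + 0² = 9
9 = (2,1)_4 → 2² + 1² = 5
5 = (1,1)_4 → 1² + 1² = 2
2 = (2)_4 → 2² = 4
4 = (1,0)_4 → 1² + 0² = 1  — reached 1.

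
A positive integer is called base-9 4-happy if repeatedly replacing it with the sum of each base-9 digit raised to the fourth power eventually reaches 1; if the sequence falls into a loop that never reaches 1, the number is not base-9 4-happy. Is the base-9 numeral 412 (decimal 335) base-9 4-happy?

base-9 4-happy

335 = (4,1,2)_9 → 4⁴ + 1⁴ + 2⁴ = 256 + 1 + 16 = 273
273 = (3,3,3)_9 → 3⁴ + 3⁴ + 3⁴ = 81 + 81 + 81 = 243
243 = (3,0,0)_9 → 3⁴ + 0⁴ + 0⁴ = 81 + 0 + 0 = 81
81 = (1,0,0)_9 → 1⁴ + 0⁴ + 0⁴ = 1 + 0 + 0 = 1  — reached 1.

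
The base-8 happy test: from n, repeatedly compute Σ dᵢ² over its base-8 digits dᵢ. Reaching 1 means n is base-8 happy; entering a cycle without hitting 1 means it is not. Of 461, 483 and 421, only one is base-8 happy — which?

461: 461 → 75 → 11 → 10 → 5 → 25 → 10  — repeats 10 (not base-8 happy)
483: 483 → 74 → 6 → 36 → 32 → 16 → 4 → 16  — repeats 16 (not base-8 happy)
421: 421 → 77 → 27 → 18 → 8 → 1  — reaches 1 (base-8 happy)

421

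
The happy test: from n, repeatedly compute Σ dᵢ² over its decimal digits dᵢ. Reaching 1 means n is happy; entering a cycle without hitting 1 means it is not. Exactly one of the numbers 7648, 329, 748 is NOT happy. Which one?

7648

7648: 7648 → 165 → 62 → 40 → 16 → 37 → 58 → 89 → 145 → 42 → 20 → 4 → 16  — repeats 16 (not happy)
329: 329 → 94 → 97 → 130 → 10 → 1  — reaches 1 (happy)
748: 748 → 129 → 86 → 100 → 1  — reaches 1 (happy)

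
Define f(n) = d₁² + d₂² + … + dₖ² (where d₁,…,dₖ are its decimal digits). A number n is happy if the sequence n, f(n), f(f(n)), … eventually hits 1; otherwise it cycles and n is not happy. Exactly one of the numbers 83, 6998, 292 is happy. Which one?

6998

83: 83 → 73 → 58 → 89 → 145 → 42 → 20 → 4 → 16 → 37 → 58  — repeats 58 (not happy)
6998: 6998 → 262 → 44 → 32 → 13 → 10 → 1  — reaches 1 (happy)
292: 292 → 89 → 145 → 42 → 20 → 4 → 16 → 37 → 58 → 89  — repeats 89 (not happy)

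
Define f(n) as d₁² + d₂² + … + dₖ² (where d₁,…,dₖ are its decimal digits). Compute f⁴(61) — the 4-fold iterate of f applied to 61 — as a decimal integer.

61 → 6² + 1² = 36 + 1 = 37
37 → 3² + 7² = 9 + 49 = 58
58 → 5² + 8² = 25 + 64 = 89
89 → 8² + 9² = 64 + 81 = 145

145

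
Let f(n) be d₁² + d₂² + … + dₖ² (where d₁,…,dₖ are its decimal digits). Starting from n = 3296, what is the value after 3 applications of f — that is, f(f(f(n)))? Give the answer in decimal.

1

3296 → 3² + 2² + 9² + 6² = 9 + 4 + 81 + 36 = 130
130 → 1² + 3² + 0² = 1 + 9 + 0 = 10
10 → 1² + 0² = 1 + 0 = 1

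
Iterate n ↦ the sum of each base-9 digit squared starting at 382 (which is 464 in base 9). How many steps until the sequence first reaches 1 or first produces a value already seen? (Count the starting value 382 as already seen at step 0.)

382 = (4,6,4)_9 → 68
68 = (7,5)_9 → 74
74 = (8,2)_9 → 68  — 68 repeats.
That took 3 steps.

3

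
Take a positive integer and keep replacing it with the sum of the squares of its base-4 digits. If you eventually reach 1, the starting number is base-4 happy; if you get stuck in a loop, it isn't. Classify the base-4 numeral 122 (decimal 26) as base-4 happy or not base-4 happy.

26 = (1,2,2)_4 → 1² + 2² + 2² = 9
9 = (2,1)_4 → 2² + 1² = 5
5 = (1,1)_4 → 1² + 1² = 2
2 = (2)_4 → 2² = 4
4 = (1,0)_4 → 1² + 0² = 1  — reached 1.

base-4 happy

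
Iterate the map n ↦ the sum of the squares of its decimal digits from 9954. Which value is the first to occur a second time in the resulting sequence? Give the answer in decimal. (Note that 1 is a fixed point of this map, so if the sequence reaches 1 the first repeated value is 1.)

9954 → 9² + 9² + 5² + 4² = 81 + 81 + 25 + 16 = 203
203 → 2² + 0² + 3² = 4 + 0 + 9 = 13
13 → 1² + 3² = 1 + 9 = 10
10 → 1² + 0² = 1 + 0 = 1  — reached the fixed point 1.
1 → 1, so 1 is the first repeated value.

1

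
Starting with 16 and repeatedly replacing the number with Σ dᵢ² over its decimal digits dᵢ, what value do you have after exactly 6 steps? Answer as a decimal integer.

20

16 → 1² + 6² = 1 + 36 = 37
37 → 3² + 7² = 9 + 49 = 58
58 → 5² + 8² = 25 + 64 = 89
89 → 8² + 9² = 64 + 81 = 145
145 → 1² + 4² + 5² = 1 + 16 + 25 = 42
42 → 4² + 2² = 16 + 4 = 20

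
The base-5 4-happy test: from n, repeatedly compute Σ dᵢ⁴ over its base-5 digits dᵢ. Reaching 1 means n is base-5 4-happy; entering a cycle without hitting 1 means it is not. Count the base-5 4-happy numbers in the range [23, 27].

1

23: 23 → 337 → 129 → 257 → 33 → 83 → 163 → 99 → 593 → 499 → 849 → 595 → 593  — not base-5 4-happy
24: 24 → 512 → 288 → 114 → 528 → 338 → 194 → 354 → 528  — not base-5 4-happy
25: 25 → 1  — base-5 4-happy
26: 26 → 2 → 16 → 82 → 98 → 418 → 244 → 594 → 674 → 514 → 528 → 338 → 194 → 354 → 528  — not base-5 4-happy
27: 27 → 17 → 97 → 353 → 353  — not base-5 4-happy
base-5 4-happy: 25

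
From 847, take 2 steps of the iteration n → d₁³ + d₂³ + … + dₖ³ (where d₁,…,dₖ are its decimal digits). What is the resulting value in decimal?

847 → 8³ + 4³ + 7³ = 512 + 64 + 343 = 919
919 → 9³ + 1³ + 9³ = 729 + 1 + 729 = 1459

1459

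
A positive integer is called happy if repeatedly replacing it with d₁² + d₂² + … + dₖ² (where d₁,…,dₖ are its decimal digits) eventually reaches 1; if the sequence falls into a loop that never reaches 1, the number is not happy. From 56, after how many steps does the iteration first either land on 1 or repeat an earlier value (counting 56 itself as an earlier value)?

10

56 → 5² + 6² = 61
61 → 6² + 1² = 37
37 → 3² + 7² = 58
58 → 5² + 8² = 89
89 → 8² + 9² = 145
145 → 1² + 4² + 5² = 42
42 → 4² + 2² = 20
20 → 2² + 0² = 4
4 → 4² = 16
16 → 1² + 6² = 37  — 37 repeats.
That took 10 steps.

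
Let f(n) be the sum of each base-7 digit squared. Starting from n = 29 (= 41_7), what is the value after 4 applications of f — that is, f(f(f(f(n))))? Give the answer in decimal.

29 = (4,1)_7 → 4² + 1² = 17
17 = (2,3)_7 → 2² + 3² = 13
13 = (1,6)_7 → 1² + 6² = 37
37 = (5,2)_7 → 5² + 2² = 29

29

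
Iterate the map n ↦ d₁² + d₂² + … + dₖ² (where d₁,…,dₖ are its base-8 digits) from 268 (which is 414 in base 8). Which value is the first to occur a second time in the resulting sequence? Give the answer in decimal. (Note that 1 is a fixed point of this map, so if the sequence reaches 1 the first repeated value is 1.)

5

268 = (4,1,4)_8 → 33
33 = (4,1)_8 → 17
17 = (2,1)_8 → 5
5 = (5)_8 → 25
25 = (3,1)_8 → 10
10 = (1,2)_8 → 5  — 5 already appeared earlier.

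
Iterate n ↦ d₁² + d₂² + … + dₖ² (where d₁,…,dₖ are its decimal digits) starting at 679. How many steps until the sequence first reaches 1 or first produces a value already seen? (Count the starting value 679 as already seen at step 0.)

11

679 → 6² + 7² + 9² = 36 + 49 + 81 = 166
166 → 1² + 6² + 6² = 1 + 36 + 36 = 73
73 → 7² + 3² = 49 + 9 = 58
58 → 5² + 8² = 25 + 64 = 89
89 → 8² + 9² = 64 + 81 = 145
145 → 1² + 4² + 5² = 1 + 16 + 25 = 42
42 → 4² + 2² = 16 + 4 = 20
20 → 2² + 0² = 4 + 0 = 4
4 → 4² = 16
16 → 1² + 6² = 1 + 36 = 37
37 → 3² + 7² = 9 + 49 = 58  — 58 repeats.
That took 11 steps.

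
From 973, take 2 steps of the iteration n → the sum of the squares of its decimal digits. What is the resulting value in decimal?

91

973 → 9² + 7² + 3² = 139
139 → 1² + 3² + 9² = 91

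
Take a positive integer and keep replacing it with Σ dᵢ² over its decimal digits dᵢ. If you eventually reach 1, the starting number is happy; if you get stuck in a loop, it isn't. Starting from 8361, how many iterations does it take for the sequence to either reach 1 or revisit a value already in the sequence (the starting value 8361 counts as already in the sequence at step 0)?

8361 → 8² + 3² + 6² + 1² = 110
110 → 1² + 1² + 0² = 2
2 → 2² = 4
4 → 4² = 16
16 → 1² + 6² = 37
37 → 3² + 7² = 58
58 → 5² + 8² = 89
89 → 8² + 9² = 145
145 → 1² + 4² + 5² = 42
42 → 4² + 2² = 20
20 → 2² + 0² = 4  — 4 repeats.
That took 11 steps.

11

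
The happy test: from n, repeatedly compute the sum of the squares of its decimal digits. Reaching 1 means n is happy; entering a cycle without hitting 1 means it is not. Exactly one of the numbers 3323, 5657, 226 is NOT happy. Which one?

5657

3323: 3323 → 31 → 10 → 1  — reaches 1 (happy)
5657: 5657 → 135 → 35 → 34 → 25 → 29 → 85 → 89 → 145 → 42 → 20 → 4 → 16 → 37 → 58 → 89  — repeats 89 (not happy)
226: 226 → 44 → 32 → 13 → 10 → 1  — reaches 1 (happy)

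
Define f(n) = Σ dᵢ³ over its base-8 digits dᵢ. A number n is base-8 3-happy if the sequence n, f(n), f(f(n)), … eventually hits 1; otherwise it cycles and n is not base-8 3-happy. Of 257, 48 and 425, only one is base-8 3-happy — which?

257

257: 257 → 65 → 2 → 8 → 1  — reaches 1 (base-8 3-happy)
48: 48 → 216 → 54 → 432 → 432  — repeats 432 (not base-8 3-happy)
425: 425 → 342 → 349 → 277 → 197 → 152 → 35 → 91 → 55 → 559 → 469 → 476 → 434 → 440 → 559  — repeats 559 (not base-8 3-happy)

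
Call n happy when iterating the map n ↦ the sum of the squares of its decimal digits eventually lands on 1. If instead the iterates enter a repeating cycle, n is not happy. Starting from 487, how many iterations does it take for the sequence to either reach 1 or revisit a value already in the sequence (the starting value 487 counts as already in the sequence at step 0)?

4

487 → 129
129 → 86
86 → 100
100 → 1  — reached 1.
That took 4 steps.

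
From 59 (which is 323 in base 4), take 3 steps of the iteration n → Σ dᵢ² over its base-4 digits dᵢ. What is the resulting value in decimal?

59 = (3,2,3)_4 → 3² + 2² + 3² = 9 + 4 + 9 = 22
22 = (1,1,2)_4 → 1² + 1² + 2² = 1 + 1 + 4 = 6
6 = (1,2)_4 → 1² + 2² = 1 + 4 = 5

5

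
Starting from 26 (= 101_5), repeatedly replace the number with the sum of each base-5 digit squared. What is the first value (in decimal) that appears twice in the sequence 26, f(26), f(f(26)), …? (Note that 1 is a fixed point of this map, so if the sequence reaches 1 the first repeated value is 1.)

26 = (1,0,1)_5 → 1² + 0² + 1² = 1 + 0 + 1 = 2
2 = (2)_5 → 2² = 4
4 = (4)_5 → 4² = 16
16 = (3,1)_5 → 3² + 1² = 9 + 1 = 10
10 = (2,0)_5 → 2² + 0² = 4 + 0 = 4  — 4 already appeared earlier.

4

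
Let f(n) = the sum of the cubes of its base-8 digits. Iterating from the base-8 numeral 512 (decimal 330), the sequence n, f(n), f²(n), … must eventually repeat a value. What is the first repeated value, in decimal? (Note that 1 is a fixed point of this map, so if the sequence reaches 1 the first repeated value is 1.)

559

330 = (5,1,2)_8 → 5³ + 1³ + 2³ = 134
134 = (2,0,6)_8 → 2³ + 0³ + 6³ = 224
224 = (3,4,0)_8 → 3³ + 4³ + 0³ = 91
91 = (1,3,3)_8 → 1³ + 3³ + 3³ = 55
55 = (6,7)_8 → 6³ + 7³ = 559
559 = (1,0,5,7)_8 → 1³ + 0³ + 5³ + 7³ = 469
469 = (7,2,5)_8 → 7³ + 2³ + 5³ = 476
476 = (7,3,4)_8 → 7³ + 3³ + 4³ = 434
434 = (6,6,2)_8 → 6³ + 6³ + 2³ = 440
440 = (6,7,0)_8 → 6³ + 7³ + 0³ = 559  — 559 already appeared earlier.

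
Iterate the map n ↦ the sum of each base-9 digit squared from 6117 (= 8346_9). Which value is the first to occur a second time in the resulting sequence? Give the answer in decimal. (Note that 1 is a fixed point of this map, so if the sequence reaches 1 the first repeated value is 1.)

1

6117 = (8,3,4,6)_9 → 8² + 3² + 4² + 6² = 125
125 = (1,4,8)_9 → 1² + 4² + 8² = 81
81 = (1,0,0)_9 → 1² + 0² + 0² = 1  — reached the fixed point 1.
1 → 1, so 1 is the first repeated value.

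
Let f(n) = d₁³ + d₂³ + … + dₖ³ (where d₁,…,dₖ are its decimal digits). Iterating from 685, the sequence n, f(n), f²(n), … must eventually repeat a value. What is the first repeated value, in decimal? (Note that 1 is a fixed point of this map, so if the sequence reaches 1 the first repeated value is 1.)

685 → 853
853 → 664
664 → 496
496 → 1009
1009 → 730
730 → 370
370 → 370  — 370 already appeared earlier.

370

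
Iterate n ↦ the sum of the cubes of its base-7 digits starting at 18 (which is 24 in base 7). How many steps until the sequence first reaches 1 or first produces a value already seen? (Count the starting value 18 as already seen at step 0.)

18 = (2,4)_7 → 72
72 = (1,3,2)_7 → 36
36 = (5,1)_7 → 126
126 = (2,4,0)_7 → 72  — 72 repeats.
That took 4 steps.

4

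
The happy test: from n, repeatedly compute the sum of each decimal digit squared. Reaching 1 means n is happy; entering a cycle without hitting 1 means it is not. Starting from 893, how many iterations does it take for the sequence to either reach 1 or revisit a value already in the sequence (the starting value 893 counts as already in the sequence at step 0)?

10

893 → 8² + 9² + 3² = 64 + 81 + 9 = 154
154 → 1² + 5² + 4² = 1 + 25 + 16 = 42
42 → 4² + 2² = 16 + 4 = 20
20 → 2² + 0² = 4 + 0 = 4
4 → 4² = 16
16 → 1² + 6² = 1 + 36 = 37
37 → 3² + 7² = 9 + 49 = 58
58 → 5² + 8² = 25 + 64 = 89
89 → 8² + 9² = 64 + 81 = 145
145 → 1² + 4² + 5² = 1 + 16 + 25 = 42  — 42 repeats.
That took 10 steps.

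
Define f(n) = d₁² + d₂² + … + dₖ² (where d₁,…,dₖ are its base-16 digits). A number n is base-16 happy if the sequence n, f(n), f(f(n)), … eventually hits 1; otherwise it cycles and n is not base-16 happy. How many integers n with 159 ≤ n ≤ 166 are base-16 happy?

2

159: 159 → 306 → 14 → 196 → 160 → 100 → 52 → 25 → 82 → 29 → 170 → 200 → 208 → 169 → 181 → 146 → 85 → 50 → 13 → 169  (repeats 169)
160: 160 → 100 → 52 → 25 → 82 → 29 → 170 → 200 → 208 → 169 → 181 → 146 → 85 → 50 → 13 → 169  (repeats 169)
161: 161 → 101 → 61 → 178 → 125 → 218 → 269 → 170 → 200 → 208 → 169 → 181 → 146 → 85 → 50 → 13 → 169  (repeats 169)
162: 162 → 104 → 100 → 52 → 25 → 82 → 29 → 170 → 200 → 208 → 169 → 181 → 146 → 85 → 50 → 13 → 169  (repeats 169)
163: 163 → 109 → 205 → 313 → 91 → 146 → 85 → 50 → 13 → 169 → 181 → 146  (repeats 146)
164: 164 → 116 → 65 → 17 → 2 → 4 → 16 → 1  (reaches 1)
165: 165 → 125 → 218 → 269 → 170 → 200 → 208 → 169 → 181 → 146 → 85 → 50 → 13 → 169  (repeats 169)
166: 166 → 136 → 128 → 64 → 16 → 1  (reaches 1)
base-16 happy: 164, 166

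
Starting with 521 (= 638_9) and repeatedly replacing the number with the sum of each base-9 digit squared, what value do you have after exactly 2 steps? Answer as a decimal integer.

11

521 = (6,3,8)_9 → 6² + 3² + 8² = 36 + 9 + 64 = 109
109 = (1,3,1)_9 → 1² + 3² + 1² = 1 + 9 + 1 = 11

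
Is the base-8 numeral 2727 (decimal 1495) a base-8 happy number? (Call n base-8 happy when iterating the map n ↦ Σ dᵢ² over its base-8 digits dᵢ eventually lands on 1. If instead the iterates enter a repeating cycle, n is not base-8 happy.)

1495 = (2,7,2,7)_8 → 2² + 7² + 2² + 7² = 4 + 49 + 4 + 49 = 106
106 = (1,5,2)_8 → 1² + 5² + 2² = 1 + 25 + 4 = 30
30 = (3,6)_8 → 3² + 6² = 9 + 36 = 45
45 = (5,5)_8 → 5² + 5² = 25 + 25 = 50
50 = (6,2)_8 → 6² + 2² = 36 + 4 = 40
40 = (5,0)_8 → 5² + 0² = 25 + 0 = 25
25 = (3,1)_8 → 3² + 1² = 9 + 1 = 10
10 = (1,2)_8 → 1² + 2² = 1 + 4 = 5
5 = (5)_8 → 5² = 25  — 25 already seen; the sequence cycles without reaching 1.

not base-8 happy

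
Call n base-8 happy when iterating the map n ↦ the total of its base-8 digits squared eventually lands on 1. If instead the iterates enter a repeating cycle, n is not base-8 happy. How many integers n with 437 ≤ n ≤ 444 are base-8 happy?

437: 437 → 97 → 18 → 8 → 1  (reaches 1)
438: 438 → 108 → 42 → 29 → 34 → 20 → 20  (repeats 20)
439: 439 → 121 → 51 → 45 → 50 → 40 → 25 → 10 → 5 → 25  (repeats 25)
440: 440 → 85 → 30 → 45 → 50 → 40 → 25 → 10 → 5 → 25  (repeats 25)
441: 441 → 86 → 41 → 26 → 13 → 26  (repeats 26)
442: 442 → 89 → 11 → 10 → 5 → 25 → 10  (repeats 10)
443: 443 → 94 → 46 → 61 → 74 → 6 → 36 → 32 → 16 → 4 → 16  (repeats 16)
444: 444 → 101 → 42 → 29 → 34 → 20 → 20  (repeats 20)
base-8 happy: 437

1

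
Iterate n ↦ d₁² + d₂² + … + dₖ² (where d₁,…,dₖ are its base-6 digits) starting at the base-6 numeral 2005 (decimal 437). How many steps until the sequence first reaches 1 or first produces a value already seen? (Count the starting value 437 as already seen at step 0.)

437 = (2,0,0,5)_6 → 2² + 0² + 0² + 5² = 4 + 0 + 0 + 25 = 29
29 = (4,5)_6 → 4² + 5² = 16 + 25 = 41
41 = (1,0,5)_6 → 1² + 0² + 5² = 1 + 0 + 25 = 26
26 = (4,2)_6 → 4² + 2² = 16 + 4 = 20
20 = (3,2)_6 → 3² + 2² = 9 + 4 = 13
13 = (2,1)_6 → 2² + 1² = 4 + 1 = 5
5 = (5)_6 → 5² = 25
25 = (4,1)_6 → 4² + 1² = 16 + 1 = 17
17 = (2,5)_6 → 2² + 5² = 4 + 25 = 29  — 29 repeats.
That took 9 steps.

9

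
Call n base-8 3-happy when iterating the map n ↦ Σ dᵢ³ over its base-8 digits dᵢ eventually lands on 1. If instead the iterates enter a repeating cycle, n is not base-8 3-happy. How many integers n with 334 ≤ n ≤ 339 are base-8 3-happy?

334: 334 → 342 → 349 → 277 → 197 → 152 → 35 → 91 → 55 → 559 → 469 → 476 → 434 → 440 → 559  — not base-8 3-happy
335: 335 → 469 → 476 → 434 → 440 → 559 → 469  — not base-8 3-happy
336: 336 → 133 → 133  — not base-8 3-happy
337: 337 → 134 → 224 → 91 → 55 → 559 → 469 → 476 → 434 → 440 → 559  — not base-8 3-happy
338: 338 → 141 → 134 → 224 → 91 → 55 → 559 → 469 → 476 → 434 → 440 → 559  — not base-8 3-happy
339: 339 → 160 → 72 → 2 → 8 → 1  — base-8 3-happy
base-8 3-happy: 339

1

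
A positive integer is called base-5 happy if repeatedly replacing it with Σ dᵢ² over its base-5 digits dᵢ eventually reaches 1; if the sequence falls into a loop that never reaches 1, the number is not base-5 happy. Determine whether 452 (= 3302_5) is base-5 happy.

not base-5 happy

452 = (3,3,0,2)_5 → 22
22 = (4,2)_5 → 20
20 = (4,0)_5 → 16
16 = (3,1)_5 → 10
10 = (2,0)_5 → 4
4 = (4)_5 → 16  — 16 already seen; the sequence cycles without reaching 1.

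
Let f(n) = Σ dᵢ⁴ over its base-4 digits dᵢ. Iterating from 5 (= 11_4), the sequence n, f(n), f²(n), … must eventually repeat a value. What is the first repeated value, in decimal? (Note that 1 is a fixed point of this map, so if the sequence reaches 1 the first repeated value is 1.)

5 = (1,1)_4 → 1⁴ + 1⁴ = 1 + 1 = 2
2 = (2)_4 → 2⁴ = 16
16 = (1,0,0)_4 → 1⁴ + 0⁴ + 0⁴ = 1 + 0 + 0 = 1  — reached the fixed point 1.
1 → 1, so 1 is the first repeated value.

1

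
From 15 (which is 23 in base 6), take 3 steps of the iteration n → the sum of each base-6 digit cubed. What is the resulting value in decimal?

190

15 = (2,3)_6 → 2³ + 3³ = 8 + 27 = 35
35 = (5,5)_6 → 5³ + 5³ = 125 + 125 = 250
250 = (1,0,5,4)_6 → 1³ + 0³ + 5³ + 4³ = 1 + 0 + 125 + 64 = 190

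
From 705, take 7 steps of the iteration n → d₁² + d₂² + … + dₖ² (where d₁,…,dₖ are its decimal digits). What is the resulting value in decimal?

145

705 → 7² + 0² + 5² = 74
74 → 7² + 4² = 65
65 → 6² + 5² = 61
61 → 6² + 1² = 37
37 → 3² + 7² = 58
58 → 5² + 8² = 89
89 → 8² + 9² = 145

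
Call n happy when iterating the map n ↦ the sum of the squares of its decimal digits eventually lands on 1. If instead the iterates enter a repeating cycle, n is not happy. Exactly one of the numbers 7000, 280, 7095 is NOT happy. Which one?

7000: 7000 → 49 → 97 → 130 → 10 → 1  — reaches 1 (happy)
280: 280 → 68 → 100 → 1  — reaches 1 (happy)
7095: 7095 → 155 → 51 → 26 → 40 → 16 → 37 → 58 → 89 → 145 → 42 → 20 → 4 → 16  — repeats 16 (not happy)

7095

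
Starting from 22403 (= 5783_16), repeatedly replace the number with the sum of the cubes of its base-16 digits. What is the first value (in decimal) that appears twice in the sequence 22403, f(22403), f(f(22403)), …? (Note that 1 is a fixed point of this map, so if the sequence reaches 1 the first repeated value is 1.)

2729

22403 = (5,7,8,3)_16 → 5³ + 7³ + 8³ + 3³ = 1007
1007 = (3,14,15)_16 → 3³ + 14³ + 15³ = 6146
6146 = (1,8,0,2)_16 → 1³ + 8³ + 0³ + 2³ = 521
521 = (2,0,9)_16 → 2³ + 0³ + 9³ = 737
737 = (2,14,1)_16 → 2³ + 14³ + 1³ = 2753
2753 = (10,12,1)_16 → 10³ + 12³ + 1³ = 2729
2729 = (10,10,9)_16 → 10³ + 10³ + 9³ = 2729  — 2729 already appeared earlier.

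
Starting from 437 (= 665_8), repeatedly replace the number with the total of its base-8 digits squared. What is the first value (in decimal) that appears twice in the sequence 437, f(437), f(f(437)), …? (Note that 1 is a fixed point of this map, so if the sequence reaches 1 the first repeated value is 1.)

437 = (6,6,5)_8 → 6² + 6² + 5² = 36 + 36 + 25 = 97
97 = (1,4,1)_8 → 1² + 4² + 1² = 1 + 16 + 1 = 18
18 = (2,2)_8 → 2² + 2² = 4 + 4 = 8
8 = (1,0)_8 → 1² + 0² = 1 + 0 = 1  — reached the fixed point 1.
1 → 1, so 1 is the first repeated value.

1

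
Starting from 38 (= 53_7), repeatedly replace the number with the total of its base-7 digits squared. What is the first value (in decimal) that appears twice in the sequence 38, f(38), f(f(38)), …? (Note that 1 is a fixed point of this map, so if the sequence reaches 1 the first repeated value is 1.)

10

38 = (5,3)_7 → 5² + 3² = 34
34 = (4,6)_7 → 4² + 6² = 52
52 = (1,0,3)_7 → 1² + 0² + 3² = 10
10 = (1,3)_7 → 1² + 3² = 10  — 10 already appeared earlier.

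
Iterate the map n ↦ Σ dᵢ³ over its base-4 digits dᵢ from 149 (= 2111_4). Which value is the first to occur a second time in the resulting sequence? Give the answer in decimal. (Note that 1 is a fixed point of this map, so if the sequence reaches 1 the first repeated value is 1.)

35

149 = (2,1,1,1)_4 → 2³ + 1³ + 1³ + 1³ = 8 + 1 + 1 + 1 = 11
11 = (2,3)_4 → 2³ + 3³ = 8 + 27 = 35
35 = (2,0,3)_4 → 2³ + 0³ + 3³ = 8 + 0 + 27 = 35  — 35 already appeared earlier.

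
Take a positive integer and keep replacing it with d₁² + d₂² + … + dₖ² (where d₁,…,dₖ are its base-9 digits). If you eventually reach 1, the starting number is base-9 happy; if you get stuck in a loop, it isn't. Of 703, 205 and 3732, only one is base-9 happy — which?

703: 703 → 101 → 9 → 1  — reaches 1 (base-9 happy)
205: 205 → 69 → 85 → 17 → 65 → 53 → 89 → 65  — repeats 65 (not base-9 happy)
3732: 3732 → 62 → 100 → 6 → 36 → 16 → 50 → 50  — repeats 50 (not base-9 happy)

703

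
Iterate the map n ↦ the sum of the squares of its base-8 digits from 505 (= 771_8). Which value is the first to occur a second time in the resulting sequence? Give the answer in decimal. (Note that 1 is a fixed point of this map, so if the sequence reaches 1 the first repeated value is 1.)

26

505 = (7,7,1)_8 → 99
99 = (1,4,3)_8 → 26
26 = (3,2)_8 → 13
13 = (1,5)_8 → 26  — 26 already appeared earlier.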